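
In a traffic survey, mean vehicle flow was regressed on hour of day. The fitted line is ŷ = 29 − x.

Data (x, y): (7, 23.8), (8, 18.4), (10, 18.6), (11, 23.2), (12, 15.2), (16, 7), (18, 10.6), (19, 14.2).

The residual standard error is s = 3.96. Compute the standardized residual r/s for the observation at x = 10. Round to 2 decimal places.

-0.10

ŷ = 29 − 10 = 19
r = 18.6 − 19 = -0.4
r/s = -0.4 / 3.96 = -0.10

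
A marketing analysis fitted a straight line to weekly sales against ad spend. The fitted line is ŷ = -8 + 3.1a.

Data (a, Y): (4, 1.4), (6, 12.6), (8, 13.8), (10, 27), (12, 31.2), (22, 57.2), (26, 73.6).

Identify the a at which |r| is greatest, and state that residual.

a=4: ŷ = -8 + 3.1·4 = 4.4; r = 1.4 − 4.4 = -3
a=6: ŷ = -8 + 3.1·6 = 10.6; r = 12.6 − 10.6 = 2
a=8: ŷ = -8 + 3.1·8 = 16.8; r = 13.8 − 16.8 = -3
a=10: ŷ = -8 + 3.1·10 = 23; r = 27 − 23 = 4
a=12: ŷ = -8 + 3.1·12 = 29.2; r = 31.2 − 29.2 = 2
a=22: ŷ = -8 + 3.1·22 = 60.2; r = 57.2 − 60.2 = -3
a=26: ŷ = -8 + 3.1·26 = 72.6; r = 73.6 − 72.6 = 1
Largest |r| is 4 at a = 10, residual 4.

a = 10, r = 4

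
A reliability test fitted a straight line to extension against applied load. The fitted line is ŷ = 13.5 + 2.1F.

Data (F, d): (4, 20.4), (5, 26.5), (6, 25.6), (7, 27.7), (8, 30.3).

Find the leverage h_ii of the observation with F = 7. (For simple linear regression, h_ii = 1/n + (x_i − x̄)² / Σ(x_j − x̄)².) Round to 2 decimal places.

F̄ = (4 + 5 + 6 + 7 + 8)/5 = 6
Σ(F − F̄)² = 4 + 1 + 0 + 1 + 4 = 10
h = 1/5 + (1)²/10 = 0.2 + 0.1 = 0.30

h = 0.30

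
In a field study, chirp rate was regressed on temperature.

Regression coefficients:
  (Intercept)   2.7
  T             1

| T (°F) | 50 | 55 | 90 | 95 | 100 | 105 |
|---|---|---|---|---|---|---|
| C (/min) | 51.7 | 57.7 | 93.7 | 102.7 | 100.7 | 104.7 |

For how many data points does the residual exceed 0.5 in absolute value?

T=50: Ĉ = 2.7 + 50 = 52.7; r = 51.7 − 52.7 = -1
T=55: Ĉ = 2.7 + 55 = 57.7; r = 57.7 − 57.7 = 0
T=90: Ĉ = 2.7 + 90 = 92.7; r = 93.7 − 92.7 = 1
T=95: Ĉ = 2.7 + 95 = 97.7; r = 102.7 − 97.7 = 5
T=100: Ĉ = 2.7 + 100 = 102.7; r = 100.7 − 102.7 = -2
T=105: Ĉ = 2.7 + 105 = 107.7; r = 104.7 − 107.7 = -3
|r| > 0.5: T=50 (|r|=1), T=90 (|r|=1), T=95 (|r|=5), T=100 (|r|=2), T=105 (|r|=3) → 5

5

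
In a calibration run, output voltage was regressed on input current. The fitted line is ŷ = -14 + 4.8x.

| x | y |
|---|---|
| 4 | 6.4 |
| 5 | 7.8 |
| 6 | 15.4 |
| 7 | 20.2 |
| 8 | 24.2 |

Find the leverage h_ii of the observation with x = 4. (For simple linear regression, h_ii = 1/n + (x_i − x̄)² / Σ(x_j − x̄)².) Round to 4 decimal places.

h = 0.6000

x̄ = (4 + 5 + 6 + 7 + 8)/5 = 6
Σ(x − x̄)² = 4 + 1 + 0 + 1 + 4 = 10
h = 1/5 + (-2)²/10 = 0.2 + 0.4 = 0.6000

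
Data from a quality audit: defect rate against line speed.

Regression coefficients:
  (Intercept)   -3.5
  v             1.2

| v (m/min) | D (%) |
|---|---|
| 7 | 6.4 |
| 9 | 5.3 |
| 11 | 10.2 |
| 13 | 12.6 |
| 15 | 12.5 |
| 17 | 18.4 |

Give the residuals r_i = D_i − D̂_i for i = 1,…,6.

v=7: D̂ = -3.5 + 1.2·7 = 4.9; r = 6.4 − 4.9 = 1.5
v=9: D̂ = -3.5 + 1.2·9 = 7.3; r = 5.3 − 7.3 = -2
v=11: D̂ = -3.5 + 1.2·11 = 9.7; r = 10.2 − 9.7 = 0.5
v=13: D̂ = -3.5 + 1.2·13 = 12.1; r = 12.6 − 12.1 = 0.5
v=15: D̂ = -3.5 + 1.2·15 = 14.5; r = 12.5 − 14.5 = -2
v=17: D̂ = -3.5 + 1.2·17 = 16.9; r = 18.4 − 16.9 = 1.5

1.5, -2, 0.5, 0.5, -2, 1.5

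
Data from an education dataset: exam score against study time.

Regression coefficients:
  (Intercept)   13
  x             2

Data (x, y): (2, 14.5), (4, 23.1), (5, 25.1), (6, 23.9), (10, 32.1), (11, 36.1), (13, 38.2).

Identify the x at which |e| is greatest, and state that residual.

x = 2, e = -2.5

x=2: ŷ = 13 + 2·2 = 17; e = 14.5 − 17 = -2.5
x=4: ŷ = 13 + 2·4 = 21; e = 23.1 − 21 = 2.1
x=5: ŷ = 13 + 2·5 = 23; e = 25.1 − 23 = 2.1
x=6: ŷ = 13 + 2·6 = 25; e = 23.9 − 25 = -1.1
x=10: ŷ = 13 + 2·10 = 33; e = 32.1 − 33 = -0.9
x=11: ŷ = 13 + 2·11 = 35; e = 36.1 − 35 = 1.1
x=13: ŷ = 13 + 2·13 = 39; e = 38.2 − 39 = -0.8
Largest |e| is 2.5 at x = 2, residual -2.5.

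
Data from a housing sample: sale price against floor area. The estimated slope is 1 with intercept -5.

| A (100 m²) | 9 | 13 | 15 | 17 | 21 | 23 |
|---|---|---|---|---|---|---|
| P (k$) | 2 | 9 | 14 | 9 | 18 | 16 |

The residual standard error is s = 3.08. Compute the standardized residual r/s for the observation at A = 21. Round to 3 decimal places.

ŷ = -5 + 21 = 16
r = 18 − 16 = 2
r/s = 2 / 3.08 = 0.649

0.649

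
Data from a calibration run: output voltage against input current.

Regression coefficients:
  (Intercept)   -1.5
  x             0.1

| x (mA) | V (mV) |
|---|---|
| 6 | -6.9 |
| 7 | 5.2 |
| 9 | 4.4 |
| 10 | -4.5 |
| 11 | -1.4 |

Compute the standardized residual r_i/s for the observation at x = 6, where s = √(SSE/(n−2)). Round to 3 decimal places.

-0.973

x=6: V̂ = -1.5 + 0.1·6 = -0.9; r = -6.9 − (-0.9) = -6
x=7: V̂ = -1.5 + 0.1·7 = -0.8; r = 5.2 − (-0.8) = 6
x=9: V̂ = -1.5 + 0.1·9 = -0.6; r = 4.4 − (-0.6) = 5
x=10: V̂ = -1.5 + 0.1·10 = -0.5; r = -4.5 − (-0.5) = -4
x=11: V̂ = -1.5 + 0.1·11 = -0.4; r = -1.4 − (-0.4) = -1
SSE = 36 + 36 + 25 + 16 + 1 = 114
s = √(114/3) = 6.16441
r/s = -6 / 6.16441 = -0.973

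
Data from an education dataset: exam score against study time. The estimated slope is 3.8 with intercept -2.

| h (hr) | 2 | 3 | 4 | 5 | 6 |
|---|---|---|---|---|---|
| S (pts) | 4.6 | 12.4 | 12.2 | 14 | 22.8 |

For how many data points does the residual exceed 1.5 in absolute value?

h=2: ŷ = -2 + 3.8·2 = 5.6; r = 4.6 − 5.6 = -1
h=3: ŷ = -2 + 3.8·3 = 9.4; r = 12.4 − 9.4 = 3
h=4: ŷ = -2 + 3.8·4 = 13.2; r = 12.2 − 13.2 = -1
h=5: ŷ = -2 + 3.8·5 = 17; r = 14 − 17 = -3
h=6: ŷ = -2 + 3.8·6 = 20.8; r = 22.8 − 20.8 = 2
|r| > 1.5: h=3 (|r|=3), h=5 (|r|=3), h=6 (|r|=2) → 3

3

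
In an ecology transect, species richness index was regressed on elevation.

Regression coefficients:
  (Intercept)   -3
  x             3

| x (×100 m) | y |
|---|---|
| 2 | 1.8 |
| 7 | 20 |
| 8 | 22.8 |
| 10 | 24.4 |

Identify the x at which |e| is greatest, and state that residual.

x = 10, e = -2.6

x=2: ŷ = -3 + 3·2 = 3; e = 1.8 − 3 = -1.2
x=7: ŷ = -3 + 3·7 = 18; e = 20 − 18 = 2
x=8: ŷ = -3 + 3·8 = 21; e = 22.8 − 21 = 1.8
x=10: ŷ = -3 + 3·10 = 27; e = 24.4 − 27 = -2.6
Largest |e| is 2.6 at x = 10, residual -2.6.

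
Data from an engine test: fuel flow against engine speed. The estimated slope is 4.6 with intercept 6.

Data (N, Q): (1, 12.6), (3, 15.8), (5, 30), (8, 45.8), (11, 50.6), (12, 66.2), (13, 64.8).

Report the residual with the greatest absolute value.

e = -6

N=1: Q̂ = 6 + 4.6·1 = 10.6; e = 12.6 − 10.6 = 2
N=3: Q̂ = 6 + 4.6·3 = 19.8; e = 15.8 − 19.8 = -4
N=5: Q̂ = 6 + 4.6·5 = 29; e = 30 − 29 = 1
N=8: Q̂ = 6 + 4.6·8 = 42.8; e = 45.8 − 42.8 = 3
N=11: Q̂ = 6 + 4.6·11 = 56.6; e = 50.6 − 56.6 = -6
N=12: Q̂ = 6 + 4.6·12 = 61.2; e = 66.2 − 61.2 = 5
N=13: Q̂ = 6 + 4.6·13 = 65.8; e = 64.8 − 65.8 = -1
Largest |e| is 6 at N = 11, residual -6.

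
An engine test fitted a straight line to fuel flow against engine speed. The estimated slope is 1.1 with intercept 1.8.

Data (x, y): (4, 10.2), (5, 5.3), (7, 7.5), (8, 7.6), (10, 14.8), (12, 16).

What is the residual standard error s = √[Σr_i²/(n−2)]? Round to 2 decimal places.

x=4: ŷ = 1.8 + 1.1·4 = 6.2; r = 10.2 − 6.2 = 4
x=5: ŷ = 1.8 + 1.1·5 = 7.3; r = 5.3 − 7.3 = -2
x=7: ŷ = 1.8 + 1.1·7 = 9.5; r = 7.5 − 9.5 = -2
x=8: ŷ = 1.8 + 1.1·8 = 10.6; r = 7.6 − 10.6 = -3
x=10: ŷ = 1.8 + 1.1·10 = 12.8; r = 14.8 − 12.8 = 2
x=12: ŷ = 1.8 + 1.1·12 = 15; r = 16 − 15 = 1
SSE = 16 + 4 + 4 + 9 + 4 + 1 = 38
s = √(38/4) = √9.5 ≈ 3.08

s = 3.08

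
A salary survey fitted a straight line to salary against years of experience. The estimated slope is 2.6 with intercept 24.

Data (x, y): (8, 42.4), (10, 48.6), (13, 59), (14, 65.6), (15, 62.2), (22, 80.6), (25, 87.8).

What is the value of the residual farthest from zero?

e = 5.2

x=8: ŷ = 24 + 2.6·8 = 44.8; e = 42.4 − 44.8 = -2.4
x=10: ŷ = 24 + 2.6·10 = 50; e = 48.6 − 50 = -1.4
x=13: ŷ = 24 + 2.6·13 = 57.8; e = 59 − 57.8 = 1.2
x=14: ŷ = 24 + 2.6·14 = 60.4; e = 65.6 − 60.4 = 5.2
x=15: ŷ = 24 + 2.6·15 = 63; e = 62.2 − 63 = -0.8
x=22: ŷ = 24 + 2.6·22 = 81.2; e = 80.6 − 81.2 = -0.6
x=25: ŷ = 24 + 2.6·25 = 89; e = 87.8 − 89 = -1.2
Largest |e| is 5.2 at x = 14, residual 5.2.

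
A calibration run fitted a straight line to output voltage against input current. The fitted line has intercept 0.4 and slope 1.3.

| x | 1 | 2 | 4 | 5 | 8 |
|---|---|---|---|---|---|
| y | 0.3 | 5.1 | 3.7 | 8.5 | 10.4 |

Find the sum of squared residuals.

x=1: ŷ = 0.4 + 1.3·1 = 1.7; r = 0.3 − 1.7 = -1.4
x=2: ŷ = 0.4 + 1.3·2 = 3; r = 5.1 − 3 = 2.1
x=4: ŷ = 0.4 + 1.3·4 = 5.6; r = 3.7 − 5.6 = -1.9
x=5: ŷ = 0.4 + 1.3·5 = 6.9; r = 8.5 − 6.9 = 1.6
x=8: ŷ = 0.4 + 1.3·8 = 10.8; r = 10.4 − 10.8 = -0.4
SSE = 1.96 + 4.41 + 3.61 + 2.56 + 0.16 = 12.7

SSE = 12.7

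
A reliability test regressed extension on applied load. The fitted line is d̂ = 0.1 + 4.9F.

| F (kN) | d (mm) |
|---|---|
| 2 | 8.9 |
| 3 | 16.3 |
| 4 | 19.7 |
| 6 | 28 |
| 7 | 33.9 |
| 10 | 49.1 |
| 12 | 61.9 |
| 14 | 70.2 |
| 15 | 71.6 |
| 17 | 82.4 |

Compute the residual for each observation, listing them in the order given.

F=2: d̂ = 0.1 + 4.9·2 = 9.9; r = 8.9 − 9.9 = -1
F=3: d̂ = 0.1 + 4.9·3 = 14.8; r = 16.3 − 14.8 = 1.5
F=4: d̂ = 0.1 + 4.9·4 = 19.7; r = 19.7 − 19.7 = 0
F=6: d̂ = 0.1 + 4.9·6 = 29.5; r = 28 − 29.5 = -1.5
F=7: d̂ = 0.1 + 4.9·7 = 34.4; r = 33.9 − 34.4 = -0.5
F=10: d̂ = 0.1 + 4.9·10 = 49.1; r = 49.1 − 49.1 = 0
F=12: d̂ = 0.1 + 4.9·12 = 58.9; r = 61.9 − 58.9 = 3
F=14: d̂ = 0.1 + 4.9·14 = 68.7; r = 70.2 − 68.7 = 1.5
F=15: d̂ = 0.1 + 4.9·15 = 73.6; r = 71.6 − 73.6 = -2
F=17: d̂ = 0.1 + 4.9·17 = 83.4; r = 82.4 − 83.4 = -1

-1, 1.5, 0, -1.5, -0.5, 0, 3, 1.5, -2, -1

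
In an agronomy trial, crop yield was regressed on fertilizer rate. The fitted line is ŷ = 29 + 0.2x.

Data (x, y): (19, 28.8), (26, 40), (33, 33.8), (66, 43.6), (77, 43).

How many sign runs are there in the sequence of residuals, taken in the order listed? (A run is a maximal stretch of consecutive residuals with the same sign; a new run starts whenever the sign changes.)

x=19: ŷ = 29 + 0.2·19 = 32.8; r = 28.8 − 32.8 = -4
x=26: ŷ = 29 + 0.2·26 = 34.2; r = 40 − 34.2 = 5.8
x=33: ŷ = 29 + 0.2·33 = 35.6; r = 33.8 − 35.6 = -1.8
x=66: ŷ = 29 + 0.2·66 = 42.2; r = 43.6 − 42.2 = 1.4
x=77: ŷ = 29 + 0.2·77 = 44.4; r = 43 − 44.4 = -1.4
Signs: − + − + −
Runs: −×1, +×1, −×1, +×1, −×1 → 5

5 runs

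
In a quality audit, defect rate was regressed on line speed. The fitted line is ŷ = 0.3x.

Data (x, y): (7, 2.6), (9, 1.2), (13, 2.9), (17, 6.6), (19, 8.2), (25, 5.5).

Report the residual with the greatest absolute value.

x=7: ŷ = 0.3·7 = 2.1; e = 2.6 − 2.1 = 0.5
x=9: ŷ = 0.3·9 = 2.7; e = 1.2 − 2.7 = -1.5
x=13: ŷ = 0.3·13 = 3.9; e = 2.9 − 3.9 = -1
x=17: ŷ = 0.3·17 = 5.1; e = 6.6 − 5.1 = 1.5
x=19: ŷ = 0.3·19 = 5.7; e = 8.2 − 5.7 = 2.5
x=25: ŷ = 0.3·25 = 7.5; e = 5.5 − 7.5 = -2
Largest |e| is 2.5 at x = 19, residual 2.5.

e = 2.5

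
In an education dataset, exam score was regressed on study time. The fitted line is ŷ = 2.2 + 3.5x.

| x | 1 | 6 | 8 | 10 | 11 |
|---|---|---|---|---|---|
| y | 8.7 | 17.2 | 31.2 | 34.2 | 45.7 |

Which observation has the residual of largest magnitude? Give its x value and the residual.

x=1: ŷ = 2.2 + 3.5·1 = 5.7; e = 8.7 − 5.7 = 3
x=6: ŷ = 2.2 + 3.5·6 = 23.2; e = 17.2 − 23.2 = -6
x=8: ŷ = 2.2 + 3.5·8 = 30.2; e = 31.2 − 30.2 = 1
x=10: ŷ = 2.2 + 3.5·10 = 37.2; e = 34.2 − 37.2 = -3
x=11: ŷ = 2.2 + 3.5·11 = 40.7; e = 45.7 − 40.7 = 5
Largest |e| is 6 at x = 6, residual -6.

x = 6, e = -6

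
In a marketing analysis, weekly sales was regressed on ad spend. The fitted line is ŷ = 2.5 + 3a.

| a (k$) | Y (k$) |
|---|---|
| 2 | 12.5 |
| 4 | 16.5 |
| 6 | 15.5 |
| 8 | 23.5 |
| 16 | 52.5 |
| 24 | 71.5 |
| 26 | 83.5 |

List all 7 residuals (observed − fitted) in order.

4, 2, -5, -3, 2, -3, 3

a=2: ŷ = 2.5 + 3·2 = 8.5; r = 12.5 − 8.5 = 4
a=4: ŷ = 2.5 + 3·4 = 14.5; r = 16.5 − 14.5 = 2
a=6: ŷ = 2.5 + 3·6 = 20.5; r = 15.5 − 20.5 = -5
a=8: ŷ = 2.5 + 3·8 = 26.5; r = 23.5 − 26.5 = -3
a=16: ŷ = 2.5 + 3·16 = 50.5; r = 52.5 − 50.5 = 2
a=24: ŷ = 2.5 + 3·24 = 74.5; r = 71.5 − 74.5 = -3
a=26: ŷ = 2.5 + 3·26 = 80.5; r = 83.5 − 80.5 = 3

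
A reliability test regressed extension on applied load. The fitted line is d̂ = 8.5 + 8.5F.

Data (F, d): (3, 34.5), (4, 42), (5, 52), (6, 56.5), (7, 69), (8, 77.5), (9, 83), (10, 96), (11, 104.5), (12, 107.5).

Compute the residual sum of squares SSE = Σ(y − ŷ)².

SSE = 38

F=3: d̂ = 8.5 + 8.5·3 = 34; r = 34.5 − 34 = 0.5
F=4: d̂ = 8.5 + 8.5·4 = 42.5; r = 42 − 42.5 = -0.5
F=5: d̂ = 8.5 + 8.5·5 = 51; r = 52 − 51 = 1
F=6: d̂ = 8.5 + 8.5·6 = 59.5; r = 56.5 − 59.5 = -3
F=7: d̂ = 8.5 + 8.5·7 = 68; r = 69 − 68 = 1
F=8: d̂ = 8.5 + 8.5·8 = 76.5; r = 77.5 − 76.5 = 1
F=9: d̂ = 8.5 + 8.5·9 = 85; r = 83 − 85 = -2
F=10: d̂ = 8.5 + 8.5·10 = 93.5; r = 96 − 93.5 = 2.5
F=11: d̂ = 8.5 + 8.5·11 = 102; r = 104.5 − 102 = 2.5
F=12: d̂ = 8.5 + 8.5·12 = 110.5; r = 107.5 − 110.5 = -3
SSE = 0.25 + 0.25 + 1 + 9 + 1 + 1 + 4 + 6.25 + 6.25 + 9 = 38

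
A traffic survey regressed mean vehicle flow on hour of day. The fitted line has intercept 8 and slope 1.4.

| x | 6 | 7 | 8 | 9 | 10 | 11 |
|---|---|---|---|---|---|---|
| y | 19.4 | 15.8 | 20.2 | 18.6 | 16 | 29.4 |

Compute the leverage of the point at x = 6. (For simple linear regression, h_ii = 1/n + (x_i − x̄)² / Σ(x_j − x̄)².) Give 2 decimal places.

x̄ = (6 + 7 + 8 + 9 + 10 + 11)/6 = 8.5
Σ(x − x̄)² = 6.25 + 2.25 + 0.25 + 0.25 + 2.25 + 6.25 = 17.5
h = 1/6 + (-2.5)²/17.5 = 0.166667 + 0.357143 = 0.52

h = 0.52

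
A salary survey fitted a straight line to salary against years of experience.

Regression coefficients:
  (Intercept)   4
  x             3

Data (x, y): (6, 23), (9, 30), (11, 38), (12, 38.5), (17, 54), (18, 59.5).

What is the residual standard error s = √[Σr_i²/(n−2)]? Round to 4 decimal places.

s = 1.4577

x=6: ŷ = 4 + 3·6 = 22; r = 23 − 22 = 1
x=9: ŷ = 4 + 3·9 = 31; r = 30 − 31 = -1
x=11: ŷ = 4 + 3·11 = 37; r = 38 − 37 = 1
x=12: ŷ = 4 + 3·12 = 40; r = 38.5 − 40 = -1.5
x=17: ŷ = 4 + 3·17 = 55; r = 54 − 55 = -1
x=18: ŷ = 4 + 3·18 = 58; r = 59.5 − 58 = 1.5
SSE = 1 + 1 + 1 + 2.25 + 1 + 2.25 = 8.5
s = √(8.5/4) = √2.125 ≈ 1.4577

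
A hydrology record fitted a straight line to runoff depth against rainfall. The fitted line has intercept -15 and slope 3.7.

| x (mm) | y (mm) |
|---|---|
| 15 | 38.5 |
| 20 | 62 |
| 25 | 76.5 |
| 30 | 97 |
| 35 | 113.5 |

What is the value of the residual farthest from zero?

x=15: ŷ = -15 + 3.7·15 = 40.5; e = 38.5 − 40.5 = -2
x=20: ŷ = -15 + 3.7·20 = 59; e = 62 − 59 = 3
x=25: ŷ = -15 + 3.7·25 = 77.5; e = 76.5 − 77.5 = -1
x=30: ŷ = -15 + 3.7·30 = 96; e = 97 − 96 = 1
x=35: ŷ = -15 + 3.7·35 = 114.5; e = 113.5 − 114.5 = -1
Largest |e| is 3 at x = 20, residual 3.

e = 3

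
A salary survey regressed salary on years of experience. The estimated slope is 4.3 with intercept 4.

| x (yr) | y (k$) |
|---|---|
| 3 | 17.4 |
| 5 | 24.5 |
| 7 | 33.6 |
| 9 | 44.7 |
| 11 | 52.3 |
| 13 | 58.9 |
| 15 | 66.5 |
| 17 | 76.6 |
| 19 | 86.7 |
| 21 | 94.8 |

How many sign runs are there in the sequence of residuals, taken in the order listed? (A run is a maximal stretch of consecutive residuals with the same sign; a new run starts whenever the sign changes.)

x=3: ŷ = 4 + 4.3·3 = 16.9; e = 17.4 − 16.9 = 0.5
x=5: ŷ = 4 + 4.3·5 = 25.5; e = 24.5 − 25.5 = -1
x=7: ŷ = 4 + 4.3·7 = 34.1; e = 33.6 − 34.1 = -0.5
x=9: ŷ = 4 + 4.3·9 = 42.7; e = 44.7 − 42.7 = 2
x=11: ŷ = 4 + 4.3·11 = 51.3; e = 52.3 − 51.3 = 1
x=13: ŷ = 4 + 4.3·13 = 59.9; e = 58.9 − 59.9 = -1
x=15: ŷ = 4 + 4.3·15 = 68.5; e = 66.5 − 68.5 = -2
x=17: ŷ = 4 + 4.3·17 = 77.1; e = 76.6 − 77.1 = -0.5
x=19: ŷ = 4 + 4.3·19 = 85.7; e = 86.7 − 85.7 = 1
x=21: ŷ = 4 + 4.3·21 = 94.3; e = 94.8 − 94.3 = 0.5
Signs: + − − + + − − − + +
Runs: +×1, −×2, +×2, −×3, +×2 → 5

5 runs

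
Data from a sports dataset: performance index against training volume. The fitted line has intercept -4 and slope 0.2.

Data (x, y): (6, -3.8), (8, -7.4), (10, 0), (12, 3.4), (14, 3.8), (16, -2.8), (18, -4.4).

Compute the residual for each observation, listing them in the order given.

x=6: ŷ = -4 + 0.2·6 = -2.8; r = -3.8 − (-2.8) = -1
x=8: ŷ = -4 + 0.2·8 = -2.4; r = -7.4 − (-2.4) = -5
x=10: ŷ = -4 + 0.2·10 = -2; r = 0 − (-2) = 2
x=12: ŷ = -4 + 0.2·12 = -1.6; r = 3.4 − (-1.6) = 5
x=14: ŷ = -4 + 0.2·14 = -1.2; r = 3.8 − (-1.2) = 5
x=16: ŷ = -4 + 0.2·16 = -0.8; r = -2.8 − (-0.8) = -2
x=18: ŷ = -4 + 0.2·18 = -0.4; r = -4.4 − (-0.4) = -4

-1, -5, 2, 5, 5, -2, -4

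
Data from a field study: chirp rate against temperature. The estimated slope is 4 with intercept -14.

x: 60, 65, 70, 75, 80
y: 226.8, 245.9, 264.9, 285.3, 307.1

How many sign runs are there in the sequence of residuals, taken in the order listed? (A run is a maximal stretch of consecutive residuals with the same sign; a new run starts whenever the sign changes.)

x=60: ŷ = -14 + 4·60 = 226; r = 226.8 − 226 = 0.8
x=65: ŷ = -14 + 4·65 = 246; r = 245.9 − 246 = -0.1
x=70: ŷ = -14 + 4·70 = 266; r = 264.9 − 266 = -1.1
x=75: ŷ = -14 + 4·75 = 286; r = 285.3 − 286 = -0.7
x=80: ŷ = -14 + 4·80 = 306; r = 307.1 − 306 = 1.1
Signs: + − − − +
Runs: +×1, −×3, +×1 → 3

3 runs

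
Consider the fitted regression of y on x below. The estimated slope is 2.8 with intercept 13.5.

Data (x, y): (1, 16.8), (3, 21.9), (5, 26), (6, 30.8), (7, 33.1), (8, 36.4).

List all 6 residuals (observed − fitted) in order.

0.5, 0, -1.5, 0.5, 0, 0.5

x=1: ŷ = 13.5 + 2.8·1 = 16.3; r = 16.8 − 16.3 = 0.5
x=3: ŷ = 13.5 + 2.8·3 = 21.9; r = 21.9 − 21.9 = 0
x=5: ŷ = 13.5 + 2.8·5 = 27.5; r = 26 − 27.5 = -1.5
x=6: ŷ = 13.5 + 2.8·6 = 30.3; r = 30.8 − 30.3 = 0.5
x=7: ŷ = 13.5 + 2.8·7 = 33.1; r = 33.1 − 33.1 = 0
x=8: ŷ = 13.5 + 2.8·8 = 35.9; r = 36.4 − 35.9 = 0.5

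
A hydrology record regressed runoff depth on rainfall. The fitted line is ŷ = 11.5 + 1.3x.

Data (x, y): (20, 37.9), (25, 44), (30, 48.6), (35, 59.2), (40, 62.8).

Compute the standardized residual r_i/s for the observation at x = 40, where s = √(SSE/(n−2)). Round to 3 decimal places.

-0.402

x=20: ŷ = 11.5 + 1.3·20 = 37.5; r = 37.9 − 37.5 = 0.4
x=25: ŷ = 11.5 + 1.3·25 = 44; r = 44 − 44 = 0
x=30: ŷ = 11.5 + 1.3·30 = 50.5; r = 48.6 − 50.5 = -1.9
x=35: ŷ = 11.5 + 1.3·35 = 57; r = 59.2 − 57 = 2.2
x=40: ŷ = 11.5 + 1.3·40 = 63.5; r = 62.8 − 63.5 = -0.7
SSE = 0.16 + 0 + 3.61 + 4.84 + 0.49 = 9.1
s = √(9.1/3) = 1.74165
r/s = -0.7 / 1.74165 = -0.402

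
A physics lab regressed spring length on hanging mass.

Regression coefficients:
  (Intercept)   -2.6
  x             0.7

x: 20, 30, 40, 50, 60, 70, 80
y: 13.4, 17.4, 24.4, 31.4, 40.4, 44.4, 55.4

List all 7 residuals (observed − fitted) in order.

x=20: ŷ = -2.6 + 0.7·20 = 11.4; r = 13.4 − 11.4 = 2
x=30: ŷ = -2.6 + 0.7·30 = 18.4; r = 17.4 − 18.4 = -1
x=40: ŷ = -2.6 + 0.7·40 = 25.4; r = 24.4 − 25.4 = -1
x=50: ŷ = -2.6 + 0.7·50 = 32.4; r = 31.4 − 32.4 = -1
x=60: ŷ = -2.6 + 0.7·60 = 39.4; r = 40.4 − 39.4 = 1
x=70: ŷ = -2.6 + 0.7·70 = 46.4; r = 44.4 − 46.4 = -2
x=80: ŷ = -2.6 + 0.7·80 = 53.4; r = 55.4 − 53.4 = 2

2, -1, -1, -1, 1, -2, 2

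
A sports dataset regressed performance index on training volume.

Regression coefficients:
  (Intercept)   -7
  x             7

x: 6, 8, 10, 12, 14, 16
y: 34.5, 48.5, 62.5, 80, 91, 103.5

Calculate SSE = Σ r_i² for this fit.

SSE = 12

x=6: ŷ = -7 + 7·6 = 35; r = 34.5 − 35 = -0.5
x=8: ŷ = -7 + 7·8 = 49; r = 48.5 − 49 = -0.5
x=10: ŷ = -7 + 7·10 = 63; r = 62.5 − 63 = -0.5
x=12: ŷ = -7 + 7·12 = 77; r = 80 − 77 = 3
x=14: ŷ = -7 + 7·14 = 91; r = 91 − 91 = 0
x=16: ŷ = -7 + 7·16 = 105; r = 103.5 − 105 = -1.5
SSE = 0.25 + 0.25 + 0.25 + 9 + 0 + 2.25 = 12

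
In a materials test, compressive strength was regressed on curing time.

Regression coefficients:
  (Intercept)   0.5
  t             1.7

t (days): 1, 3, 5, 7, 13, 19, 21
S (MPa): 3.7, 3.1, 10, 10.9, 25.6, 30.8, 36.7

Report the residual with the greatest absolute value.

r = 3

t=1: ŷ = 0.5 + 1.7·1 = 2.2; r = 3.7 − 2.2 = 1.5
t=3: ŷ = 0.5 + 1.7·3 = 5.6; r = 3.1 − 5.6 = -2.5
t=5: ŷ = 0.5 + 1.7·5 = 9; r = 10 − 9 = 1
t=7: ŷ = 0.5 + 1.7·7 = 12.4; r = 10.9 − 12.4 = -1.5
t=13: ŷ = 0.5 + 1.7·13 = 22.6; r = 25.6 − 22.6 = 3
t=19: ŷ = 0.5 + 1.7·19 = 32.8; r = 30.8 − 32.8 = -2
t=21: ŷ = 0.5 + 1.7·21 = 36.2; r = 36.7 − 36.2 = 0.5
Largest |r| is 3 at t = 13, residual 3.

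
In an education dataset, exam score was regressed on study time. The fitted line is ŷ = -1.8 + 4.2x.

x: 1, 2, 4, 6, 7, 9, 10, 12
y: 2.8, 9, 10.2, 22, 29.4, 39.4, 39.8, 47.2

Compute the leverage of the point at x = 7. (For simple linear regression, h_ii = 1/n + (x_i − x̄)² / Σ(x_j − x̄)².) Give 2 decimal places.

h = 0.13

x̄ = (1 + 2 + 4 + 6 + 7 + 9 + 10 + 12)/8 = 6.375
Σ(x − x̄)² = 28.8906 + 19.1406 + 5.64062 + 0.140625 + 0.390625 + 6.89062 + 13.1406 + 31.6406 = 105.875
h = 1/8 + (0.625)²/105.875 = 0.125 + 0.00368949 = 0.13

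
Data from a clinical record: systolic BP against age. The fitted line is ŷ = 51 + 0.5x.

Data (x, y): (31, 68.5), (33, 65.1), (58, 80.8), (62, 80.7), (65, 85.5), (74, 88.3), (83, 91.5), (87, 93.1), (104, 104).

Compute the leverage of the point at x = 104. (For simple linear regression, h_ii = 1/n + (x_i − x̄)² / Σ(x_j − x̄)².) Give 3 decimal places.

h = 0.417

x̄ = (31 + 33 + 58 + 62 + 65 + 74 + 83 + 87 + 104)/9 = 66.3333
Σ(x − x̄)² = 1248.44 + 1111.11 + 69.4444 + 18.7778 + 1.77778 + 58.7778 + 277.778 + 427.111 + 1418.78 = 4632
h = 1/9 + (37.6667)²/4632 = 0.111111 + 0.306299 = 0.417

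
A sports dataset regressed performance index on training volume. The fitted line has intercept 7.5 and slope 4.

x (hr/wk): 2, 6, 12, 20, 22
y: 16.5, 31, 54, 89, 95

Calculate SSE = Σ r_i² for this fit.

x=2: ŷ = 7.5 + 4·2 = 15.5; r = 16.5 − 15.5 = 1
x=6: ŷ = 7.5 + 4·6 = 31.5; r = 31 − 31.5 = -0.5
x=12: ŷ = 7.5 + 4·12 = 55.5; r = 54 − 55.5 = -1.5
x=20: ŷ = 7.5 + 4·20 = 87.5; r = 89 − 87.5 = 1.5
x=22: ŷ = 7.5 + 4·22 = 95.5; r = 95 − 95.5 = -0.5
SSE = 1 + 0.25 + 2.25 + 2.25 + 0.25 = 6

SSE = 6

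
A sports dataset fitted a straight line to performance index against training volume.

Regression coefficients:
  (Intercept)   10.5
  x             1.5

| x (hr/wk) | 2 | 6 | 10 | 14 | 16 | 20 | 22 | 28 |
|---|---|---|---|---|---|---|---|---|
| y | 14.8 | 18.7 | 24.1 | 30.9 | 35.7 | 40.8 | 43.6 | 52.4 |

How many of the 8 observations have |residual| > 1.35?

x=2: ŷ = 10.5 + 1.5·2 = 13.5; e = 14.8 − 13.5 = 1.3
x=6: ŷ = 10.5 + 1.5·6 = 19.5; e = 18.7 − 19.5 = -0.8
x=10: ŷ = 10.5 + 1.5·10 = 25.5; e = 24.1 − 25.5 = -1.4
x=14: ŷ = 10.5 + 1.5·14 = 31.5; e = 30.9 − 31.5 = -0.6
x=16: ŷ = 10.5 + 1.5·16 = 34.5; e = 35.7 − 34.5 = 1.2
x=20: ŷ = 10.5 + 1.5·20 = 40.5; e = 40.8 − 40.5 = 0.3
x=22: ŷ = 10.5 + 1.5·22 = 43.5; e = 43.6 − 43.5 = 0.1
x=28: ŷ = 10.5 + 1.5·28 = 52.5; e = 52.4 − 52.5 = -0.1
|e| > 1.35: x=10 (|e|=1.4) → 1

1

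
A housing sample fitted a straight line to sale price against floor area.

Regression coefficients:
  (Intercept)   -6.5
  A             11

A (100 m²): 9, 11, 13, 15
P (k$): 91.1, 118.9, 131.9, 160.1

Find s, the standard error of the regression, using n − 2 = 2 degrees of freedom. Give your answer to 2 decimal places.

s = 4.75

A=9: ŷ = -6.5 + 11·9 = 92.5; r = 91.1 − 92.5 = -1.4
A=11: ŷ = -6.5 + 11·11 = 114.5; r = 118.9 − 114.5 = 4.4
A=13: ŷ = -6.5 + 11·13 = 136.5; r = 131.9 − 136.5 = -4.6
A=15: ŷ = -6.5 + 11·15 = 158.5; r = 160.1 − 158.5 = 1.6
SSE = 1.96 + 19.36 + 21.16 + 2.56 = 45.04
s = √(45.04/2) = √22.52 ≈ 4.75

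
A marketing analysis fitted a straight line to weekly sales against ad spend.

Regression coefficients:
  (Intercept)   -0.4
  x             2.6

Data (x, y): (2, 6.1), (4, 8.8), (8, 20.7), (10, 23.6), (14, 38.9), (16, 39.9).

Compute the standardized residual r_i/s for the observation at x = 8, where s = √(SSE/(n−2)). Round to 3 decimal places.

x=2: ŷ = -0.4 + 2.6·2 = 4.8; r = 6.1 − 4.8 = 1.3
x=4: ŷ = -0.4 + 2.6·4 = 10; r = 8.8 − 10 = -1.2
x=8: ŷ = -0.4 + 2.6·8 = 20.4; r = 20.7 − 20.4 = 0.3
x=10: ŷ = -0.4 + 2.6·10 = 25.6; r = 23.6 − 25.6 = -2
x=14: ŷ = -0.4 + 2.6·14 = 36; r = 38.9 − 36 = 2.9
x=16: ŷ = -0.4 + 2.6·16 = 41.2; r = 39.9 − 41.2 = -1.3
SSE = 1.69 + 1.44 + 0.09 + 4 + 8.41 + 1.69 = 17.32
s = √(17.32/4) = 2.08087
r/s = 0.3 / 2.08087 = 0.144

0.144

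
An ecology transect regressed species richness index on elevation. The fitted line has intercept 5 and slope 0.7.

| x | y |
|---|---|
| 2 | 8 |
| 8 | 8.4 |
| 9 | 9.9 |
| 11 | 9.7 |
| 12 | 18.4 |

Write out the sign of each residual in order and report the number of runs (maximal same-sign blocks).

x=2: ŷ = 5 + 0.7·2 = 6.4; e = 8 − 6.4 = 1.6
x=8: ŷ = 5 + 0.7·8 = 10.6; e = 8.4 − 10.6 = -2.2
x=9: ŷ = 5 + 0.7·9 = 11.3; e = 9.9 − 11.3 = -1.4
x=11: ŷ = 5 + 0.7·11 = 12.7; e = 9.7 − 12.7 = -3
x=12: ŷ = 5 + 0.7·12 = 13.4; e = 18.4 − 13.4 = 5
Signs: + − − − +
Runs: +×1, −×3, +×1 → 3

3 runs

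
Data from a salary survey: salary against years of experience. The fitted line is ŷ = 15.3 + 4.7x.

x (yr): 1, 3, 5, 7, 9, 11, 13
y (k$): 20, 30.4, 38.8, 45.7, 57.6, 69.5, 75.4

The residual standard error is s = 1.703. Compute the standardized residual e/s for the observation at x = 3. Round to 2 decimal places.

0.59

ŷ = 15.3 + 4.7·3 = 29.4
e = 30.4 − 29.4 = 1
e/s = 1 / 1.703 = 0.59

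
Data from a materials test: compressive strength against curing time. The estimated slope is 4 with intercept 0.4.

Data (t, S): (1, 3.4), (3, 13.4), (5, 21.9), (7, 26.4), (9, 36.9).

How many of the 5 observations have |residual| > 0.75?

t=1: Ŝ = 0.4 + 4·1 = 4.4; r = 3.4 − 4.4 = -1
t=3: Ŝ = 0.4 + 4·3 = 12.4; r = 13.4 − 12.4 = 1
t=5: Ŝ = 0.4 + 4·5 = 20.4; r = 21.9 − 20.4 = 1.5
t=7: Ŝ = 0.4 + 4·7 = 28.4; r = 26.4 − 28.4 = -2
t=9: Ŝ = 0.4 + 4·9 = 36.4; r = 36.9 − 36.4 = 0.5
|r| > 0.75: t=1 (|r|=1), t=3 (|r|=1), t=5 (|r|=1.5), t=7 (|r|=2) → 4

4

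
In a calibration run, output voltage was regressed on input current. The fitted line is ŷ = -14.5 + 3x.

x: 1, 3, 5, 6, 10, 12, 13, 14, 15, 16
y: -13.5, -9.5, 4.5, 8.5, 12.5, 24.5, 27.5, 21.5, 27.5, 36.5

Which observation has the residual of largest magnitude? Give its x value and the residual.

x = 14, e = -6

x=1: ŷ = -14.5 + 3·1 = -11.5; e = -13.5 − (-11.5) = -2
x=3: ŷ = -14.5 + 3·3 = -5.5; e = -9.5 − (-5.5) = -4
x=5: ŷ = -14.5 + 3·5 = 0.5; e = 4.5 − 0.5 = 4
x=6: ŷ = -14.5 + 3·6 = 3.5; e = 8.5 − 3.5 = 5
x=10: ŷ = -14.5 + 3·10 = 15.5; e = 12.5 − 15.5 = -3
x=12: ŷ = -14.5 + 3·12 = 21.5; e = 24.5 − 21.5 = 3
x=13: ŷ = -14.5 + 3·13 = 24.5; e = 27.5 − 24.5 = 3
x=14: ŷ = -14.5 + 3·14 = 27.5; e = 21.5 − 27.5 = -6
x=15: ŷ = -14.5 + 3·15 = 30.5; e = 27.5 − 30.5 = -3
x=16: ŷ = -14.5 + 3·16 = 33.5; e = 36.5 − 33.5 = 3
Largest |e| is 6 at x = 14, residual -6.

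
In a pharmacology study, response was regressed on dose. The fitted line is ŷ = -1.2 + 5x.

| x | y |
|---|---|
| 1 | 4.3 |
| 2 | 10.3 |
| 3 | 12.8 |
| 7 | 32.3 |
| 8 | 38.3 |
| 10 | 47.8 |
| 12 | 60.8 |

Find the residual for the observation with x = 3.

ŷ = -1.2 + 5·3 = 13.8
r = 12.8 − 13.8 = -1

r = -1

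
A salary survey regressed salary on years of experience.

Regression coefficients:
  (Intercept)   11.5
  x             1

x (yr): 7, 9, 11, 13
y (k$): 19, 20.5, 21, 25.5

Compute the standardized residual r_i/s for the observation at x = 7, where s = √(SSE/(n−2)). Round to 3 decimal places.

x=7: ŷ = 11.5 + 7 = 18.5; r = 19 − 18.5 = 0.5
x=9: ŷ = 11.5 + 9 = 20.5; r = 20.5 − 20.5 = 0
x=11: ŷ = 11.5 + 11 = 22.5; r = 21 − 22.5 = -1.5
x=13: ŷ = 11.5 + 13 = 24.5; r = 25.5 − 24.5 = 1
SSE = 0.25 + 0 + 2.25 + 1 = 3.5
s = √(3.5/2) = 1.32288
r/s = 0.5 / 1.32288 = 0.378

0.378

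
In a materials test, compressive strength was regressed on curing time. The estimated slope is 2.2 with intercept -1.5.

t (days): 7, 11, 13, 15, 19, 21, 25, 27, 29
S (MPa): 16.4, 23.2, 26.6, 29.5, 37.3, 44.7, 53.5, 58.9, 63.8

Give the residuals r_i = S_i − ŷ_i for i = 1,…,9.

t=7: ŷ = -1.5 + 2.2·7 = 13.9; r = 16.4 − 13.9 = 2.5
t=11: ŷ = -1.5 + 2.2·11 = 22.7; r = 23.2 − 22.7 = 0.5
t=13: ŷ = -1.5 + 2.2·13 = 27.1; r = 26.6 − 27.1 = -0.5
t=15: ŷ = -1.5 + 2.2·15 = 31.5; r = 29.5 − 31.5 = -2
t=19: ŷ = -1.5 + 2.2·19 = 40.3; r = 37.3 − 40.3 = -3
t=21: ŷ = -1.5 + 2.2·21 = 44.7; r = 44.7 − 44.7 = 0
t=25: ŷ = -1.5 + 2.2·25 = 53.5; r = 53.5 − 53.5 = 0
t=27: ŷ = -1.5 + 2.2·27 = 57.9; r = 58.9 − 57.9 = 1
t=29: ŷ = -1.5 + 2.2·29 = 62.3; r = 63.8 − 62.3 = 1.5

2.5, 0.5, -0.5, -2, -3, 0, 0, 1, 1.5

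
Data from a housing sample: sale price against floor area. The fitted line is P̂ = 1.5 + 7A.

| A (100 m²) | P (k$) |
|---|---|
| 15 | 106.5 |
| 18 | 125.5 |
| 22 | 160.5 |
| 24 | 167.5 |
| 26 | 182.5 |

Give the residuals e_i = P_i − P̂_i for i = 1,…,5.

A=15: P̂ = 1.5 + 7·15 = 106.5; e = 106.5 − 106.5 = 0
A=18: P̂ = 1.5 + 7·18 = 127.5; e = 125.5 − 127.5 = -2
A=22: P̂ = 1.5 + 7·22 = 155.5; e = 160.5 − 155.5 = 5
A=24: P̂ = 1.5 + 7·24 = 169.5; e = 167.5 − 169.5 = -2
A=26: P̂ = 1.5 + 7·26 = 183.5; e = 182.5 − 183.5 = -1

0, -2, 5, -2, -1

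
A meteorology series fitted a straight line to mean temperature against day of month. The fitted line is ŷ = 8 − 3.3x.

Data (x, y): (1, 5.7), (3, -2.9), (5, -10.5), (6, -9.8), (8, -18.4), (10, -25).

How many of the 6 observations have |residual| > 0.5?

4

x=1: ŷ = 8 − 3.3·1 = 4.7; r = 5.7 − 4.7 = 1
x=3: ŷ = 8 − 3.3·3 = -1.9; r = -2.9 − (-1.9) = -1
x=5: ŷ = 8 − 3.3·5 = -8.5; r = -10.5 − (-8.5) = -2
x=6: ŷ = 8 − 3.3·6 = -11.8; r = -9.8 − (-11.8) = 2
x=8: ŷ = 8 − 3.3·8 = -18.4; r = -18.4 − (-18.4) = 0
x=10: ŷ = 8 − 3.3·10 = -25; r = -25 − (-25) = 0
|r| > 0.5: x=1 (|r|=1), x=3 (|r|=1), x=5 (|r|=2), x=6 (|r|=2) → 4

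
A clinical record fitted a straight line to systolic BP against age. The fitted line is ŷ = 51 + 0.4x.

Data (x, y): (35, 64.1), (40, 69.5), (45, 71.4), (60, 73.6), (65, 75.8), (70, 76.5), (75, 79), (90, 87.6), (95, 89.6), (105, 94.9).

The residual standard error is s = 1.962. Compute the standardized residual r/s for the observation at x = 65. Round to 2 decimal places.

-0.61

ŷ = 51 + 0.4·65 = 77
r = 75.8 − 77 = -1.2
r/s = -1.2 / 1.962 = -0.61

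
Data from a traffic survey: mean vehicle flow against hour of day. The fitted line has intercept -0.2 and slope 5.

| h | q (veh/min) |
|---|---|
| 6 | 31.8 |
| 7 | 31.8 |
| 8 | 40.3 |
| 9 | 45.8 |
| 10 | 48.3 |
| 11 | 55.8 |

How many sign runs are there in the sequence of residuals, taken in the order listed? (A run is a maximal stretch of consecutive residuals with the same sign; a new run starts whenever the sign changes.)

5 runs

h=6: q̂ = -0.2 + 5·6 = 29.8; r = 31.8 − 29.8 = 2
h=7: q̂ = -0.2 + 5·7 = 34.8; r = 31.8 − 34.8 = -3
h=8: q̂ = -0.2 + 5·8 = 39.8; r = 40.3 − 39.8 = 0.5
h=9: q̂ = -0.2 + 5·9 = 44.8; r = 45.8 − 44.8 = 1
h=10: q̂ = -0.2 + 5·10 = 49.8; r = 48.3 − 49.8 = -1.5
h=11: q̂ = -0.2 + 5·11 = 54.8; r = 55.8 − 54.8 = 1
Signs: + − + + − +
Runs: +×1, −×1, +×2, −×1, +×1 → 5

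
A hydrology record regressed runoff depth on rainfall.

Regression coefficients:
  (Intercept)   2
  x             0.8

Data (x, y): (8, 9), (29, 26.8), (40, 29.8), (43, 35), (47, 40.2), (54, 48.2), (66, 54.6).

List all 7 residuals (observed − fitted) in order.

0.6, 1.6, -4.2, -1.4, 0.6, 3, -0.2

x=8: ŷ = 2 + 0.8·8 = 8.4; e = 9 − 8.4 = 0.6
x=29: ŷ = 2 + 0.8·29 = 25.2; e = 26.8 − 25.2 = 1.6
x=40: ŷ = 2 + 0.8·40 = 34; e = 29.8 − 34 = -4.2
x=43: ŷ = 2 + 0.8·43 = 36.4; e = 35 − 36.4 = -1.4
x=47: ŷ = 2 + 0.8·47 = 39.6; e = 40.2 − 39.6 = 0.6
x=54: ŷ = 2 + 0.8·54 = 45.2; e = 48.2 − 45.2 = 3
x=66: ŷ = 2 + 0.8·66 = 54.8; e = 54.6 − 54.8 = -0.2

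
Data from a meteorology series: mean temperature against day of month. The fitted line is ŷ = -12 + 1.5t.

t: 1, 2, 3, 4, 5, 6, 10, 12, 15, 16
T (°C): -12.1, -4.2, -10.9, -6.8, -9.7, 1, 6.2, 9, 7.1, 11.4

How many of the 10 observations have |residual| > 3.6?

3

t=1: ŷ = -12 + 1.5·1 = -10.5; r = -12.1 − (-10.5) = -1.6
t=2: ŷ = -12 + 1.5·2 = -9; r = -4.2 − (-9) = 4.8
t=3: ŷ = -12 + 1.5·3 = -7.5; r = -10.9 − (-7.5) = -3.4
t=4: ŷ = -12 + 1.5·4 = -6; r = -6.8 − (-6) = -0.8
t=5: ŷ = -12 + 1.5·5 = -4.5; r = -9.7 − (-4.5) = -5.2
t=6: ŷ = -12 + 1.5·6 = -3; r = 1 − (-3) = 4
t=10: ŷ = -12 + 1.5·10 = 3; r = 6.2 − 3 = 3.2
t=12: ŷ = -12 + 1.5·12 = 6; r = 9 − 6 = 3
t=15: ŷ = -12 + 1.5·15 = 10.5; r = 7.1 − 10.5 = -3.4
t=16: ŷ = -12 + 1.5·16 = 12; r = 11.4 − 12 = -0.6
|r| > 3.6: t=2 (|r|=4.8), t=5 (|r|=5.2), t=6 (|r|=4) → 3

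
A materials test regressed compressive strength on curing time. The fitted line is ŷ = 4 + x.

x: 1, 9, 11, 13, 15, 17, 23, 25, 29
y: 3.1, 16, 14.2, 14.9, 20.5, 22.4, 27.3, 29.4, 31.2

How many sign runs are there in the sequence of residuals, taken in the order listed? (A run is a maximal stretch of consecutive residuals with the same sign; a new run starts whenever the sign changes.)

x=1: ŷ = 4 + 1 = 5; e = 3.1 − 5 = -1.9
x=9: ŷ = 4 + 9 = 13; e = 16 − 13 = 3
x=11: ŷ = 4 + 11 = 15; e = 14.2 − 15 = -0.8
x=13: ŷ = 4 + 13 = 17; e = 14.9 − 17 = -2.1
x=15: ŷ = 4 + 15 = 19; e = 20.5 − 19 = 1.5
x=17: ŷ = 4 + 17 = 21; e = 22.4 − 21 = 1.4
x=23: ŷ = 4 + 23 = 27; e = 27.3 − 27 = 0.3
x=25: ŷ = 4 + 25 = 29; e = 29.4 − 29 = 0.4
x=29: ŷ = 4 + 29 = 33; e = 31.2 − 33 = -1.8
Signs: − + − − + + + + −
Runs: −×1, +×1, −×2, +×4, −×1 → 5

5 runs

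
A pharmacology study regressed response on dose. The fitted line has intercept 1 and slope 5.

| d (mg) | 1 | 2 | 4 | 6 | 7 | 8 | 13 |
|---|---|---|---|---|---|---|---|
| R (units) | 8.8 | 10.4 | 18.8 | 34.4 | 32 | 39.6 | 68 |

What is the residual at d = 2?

e = -0.6

R̂ = 1 + 5·2 = 11
e = 10.4 − 11 = -0.6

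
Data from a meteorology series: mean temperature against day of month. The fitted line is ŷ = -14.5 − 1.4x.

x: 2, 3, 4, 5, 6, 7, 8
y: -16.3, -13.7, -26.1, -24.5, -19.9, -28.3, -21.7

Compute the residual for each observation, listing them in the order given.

x=2: ŷ = -14.5 − 1.4·2 = -17.3; r = -16.3 − (-17.3) = 1
x=3: ŷ = -14.5 − 1.4·3 = -18.7; r = -13.7 − (-18.7) = 5
x=4: ŷ = -14.5 − 1.4·4 = -20.1; r = -26.1 − (-20.1) = -6
x=5: ŷ = -14.5 − 1.4·5 = -21.5; r = -24.5 − (-21.5) = -3
x=6: ŷ = -14.5 − 1.4·6 = -22.9; r = -19.9 − (-22.9) = 3
x=7: ŷ = -14.5 − 1.4·7 = -24.3; r = -28.3 − (-24.3) = -4
x=8: ŷ = -14.5 − 1.4·8 = -25.7; r = -21.7 − (-25.7) = 4

1, 5, -6, -3, 3, -4, 4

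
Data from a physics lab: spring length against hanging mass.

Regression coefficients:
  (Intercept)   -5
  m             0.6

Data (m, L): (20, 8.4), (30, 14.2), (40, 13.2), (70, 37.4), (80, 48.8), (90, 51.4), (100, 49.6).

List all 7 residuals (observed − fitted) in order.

m=20: ŷ = -5 + 0.6·20 = 7; r = 8.4 − 7 = 1.4
m=30: ŷ = -5 + 0.6·30 = 13; r = 14.2 − 13 = 1.2
m=40: ŷ = -5 + 0.6·40 = 19; r = 13.2 − 19 = -5.8
m=70: ŷ = -5 + 0.6·70 = 37; r = 37.4 − 37 = 0.4
m=80: ŷ = -5 + 0.6·80 = 43; r = 48.8 − 43 = 5.8
m=90: ŷ = -5 + 0.6·90 = 49; r = 51.4 − 49 = 2.4
m=100: ŷ = -5 + 0.6·100 = 55; r = 49.6 − 55 = -5.4

1.4, 1.2, -5.8, 0.4, 5.8, 2.4, -5.4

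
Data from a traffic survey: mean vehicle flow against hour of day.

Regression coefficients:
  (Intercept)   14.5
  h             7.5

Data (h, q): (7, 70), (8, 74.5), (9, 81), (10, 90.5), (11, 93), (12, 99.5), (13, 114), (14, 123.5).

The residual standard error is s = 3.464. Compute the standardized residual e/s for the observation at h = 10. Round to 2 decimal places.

0.29

ŷ = 14.5 + 7.5·10 = 89.5
e = 90.5 − 89.5 = 1
e/s = 1 / 3.464 = 0.29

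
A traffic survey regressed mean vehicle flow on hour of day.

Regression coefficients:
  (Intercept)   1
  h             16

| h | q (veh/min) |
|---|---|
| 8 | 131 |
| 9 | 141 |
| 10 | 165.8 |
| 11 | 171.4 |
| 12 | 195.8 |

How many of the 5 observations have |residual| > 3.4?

3

h=8: ŷ = 1 + 16·8 = 129; r = 131 − 129 = 2
h=9: ŷ = 1 + 16·9 = 145; r = 141 − 145 = -4
h=10: ŷ = 1 + 16·10 = 161; r = 165.8 − 161 = 4.8
h=11: ŷ = 1 + 16·11 = 177; r = 171.4 − 177 = -5.6
h=12: ŷ = 1 + 16·12 = 193; r = 195.8 − 193 = 2.8
|r| > 3.4: h=9 (|r|=4), h=10 (|r|=4.8), h=11 (|r|=5.6) → 3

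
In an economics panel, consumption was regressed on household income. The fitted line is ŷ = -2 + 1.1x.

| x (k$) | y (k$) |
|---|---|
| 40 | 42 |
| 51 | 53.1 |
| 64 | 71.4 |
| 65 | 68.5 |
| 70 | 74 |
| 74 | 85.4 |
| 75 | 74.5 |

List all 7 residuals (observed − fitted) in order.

0, -1, 3, -1, -1, 6, -6

x=40: ŷ = -2 + 1.1·40 = 42; r = 42 − 42 = 0
x=51: ŷ = -2 + 1.1·51 = 54.1; r = 53.1 − 54.1 = -1
x=64: ŷ = -2 + 1.1·64 = 68.4; r = 71.4 − 68.4 = 3
x=65: ŷ = -2 + 1.1·65 = 69.5; r = 68.5 − 69.5 = -1
x=70: ŷ = -2 + 1.1·70 = 75; r = 74 − 75 = -1
x=74: ŷ = -2 + 1.1·74 = 79.4; r = 85.4 − 79.4 = 6
x=75: ŷ = -2 + 1.1·75 = 80.5; r = 74.5 − 80.5 = -6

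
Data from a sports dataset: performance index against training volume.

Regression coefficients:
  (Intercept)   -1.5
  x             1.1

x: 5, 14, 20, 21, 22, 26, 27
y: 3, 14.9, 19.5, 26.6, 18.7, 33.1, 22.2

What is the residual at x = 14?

ŷ = -1.5 + 1.1·14 = 13.9
e = 14.9 − 13.9 = 1

e = 1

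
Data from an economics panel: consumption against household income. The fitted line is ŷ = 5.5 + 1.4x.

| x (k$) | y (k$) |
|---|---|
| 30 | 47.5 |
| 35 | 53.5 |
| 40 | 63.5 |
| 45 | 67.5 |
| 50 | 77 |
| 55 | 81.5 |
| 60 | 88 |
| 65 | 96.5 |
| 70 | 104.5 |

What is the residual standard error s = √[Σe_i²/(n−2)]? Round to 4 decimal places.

x=30: ŷ = 5.5 + 1.4·30 = 47.5; e = 47.5 − 47.5 = 0
x=35: ŷ = 5.5 + 1.4·35 = 54.5; e = 53.5 − 54.5 = -1
x=40: ŷ = 5.5 + 1.4·40 = 61.5; e = 63.5 − 61.5 = 2
x=45: ŷ = 5.5 + 1.4·45 = 68.5; e = 67.5 − 68.5 = -1
x=50: ŷ = 5.5 + 1.4·50 = 75.5; e = 77 − 75.5 = 1.5
x=55: ŷ = 5.5 + 1.4·55 = 82.5; e = 81.5 − 82.5 = -1
x=60: ŷ = 5.5 + 1.4·60 = 89.5; e = 88 − 89.5 = -1.5
x=65: ŷ = 5.5 + 1.4·65 = 96.5; e = 96.5 − 96.5 = 0
x=70: ŷ = 5.5 + 1.4·70 = 103.5; e = 104.5 − 103.5 = 1
SSE = 0 + 1 + 4 + 1 + 2.25 + 1 + 2.25 + 0 + 1 = 12.5
s = √(12.5/7) = √1.78571 ≈ 1.3363

s = 1.3363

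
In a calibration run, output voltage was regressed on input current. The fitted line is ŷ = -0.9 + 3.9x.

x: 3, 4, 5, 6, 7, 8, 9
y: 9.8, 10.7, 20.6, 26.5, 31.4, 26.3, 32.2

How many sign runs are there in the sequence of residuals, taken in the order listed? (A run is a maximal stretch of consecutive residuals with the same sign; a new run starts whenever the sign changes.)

3 runs

x=3: ŷ = -0.9 + 3.9·3 = 10.8; e = 9.8 − 10.8 = -1
x=4: ŷ = -0.9 + 3.9·4 = 14.7; e = 10.7 − 14.7 = -4
x=5: ŷ = -0.9 + 3.9·5 = 18.6; e = 20.6 − 18.6 = 2
x=6: ŷ = -0.9 + 3.9·6 = 22.5; e = 26.5 − 22.5 = 4
x=7: ŷ = -0.9 + 3.9·7 = 26.4; e = 31.4 − 26.4 = 5
x=8: ŷ = -0.9 + 3.9·8 = 30.3; e = 26.3 − 30.3 = -4
x=9: ŷ = -0.9 + 3.9·9 = 34.2; e = 32.2 − 34.2 = -2
Signs: − − + + + − −
Runs: −×2, +×3, −×2 → 3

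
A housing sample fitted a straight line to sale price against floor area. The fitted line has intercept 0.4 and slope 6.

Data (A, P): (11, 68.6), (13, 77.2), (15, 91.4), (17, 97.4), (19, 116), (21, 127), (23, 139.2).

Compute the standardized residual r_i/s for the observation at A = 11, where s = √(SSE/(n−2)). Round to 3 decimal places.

0.822

A=11: ŷ = 0.4 + 6·11 = 66.4; r = 68.6 − 66.4 = 2.2
A=13: ŷ = 0.4 + 6·13 = 78.4; r = 77.2 − 78.4 = -1.2
A=15: ŷ = 0.4 + 6·15 = 90.4; r = 91.4 − 90.4 = 1
A=17: ŷ = 0.4 + 6·17 = 102.4; r = 97.4 − 102.4 = -5
A=19: ŷ = 0.4 + 6·19 = 114.4; r = 116 − 114.4 = 1.6
A=21: ŷ = 0.4 + 6·21 = 126.4; r = 127 − 126.4 = 0.6
A=23: ŷ = 0.4 + 6·23 = 138.4; r = 139.2 − 138.4 = 0.8
SSE = 4.84 + 1.44 + 1 + 25 + 2.56 + 0.36 + 0.64 = 35.84
s = √(35.84/5) = 2.67731
r/s = 2.2 / 2.67731 = 0.822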